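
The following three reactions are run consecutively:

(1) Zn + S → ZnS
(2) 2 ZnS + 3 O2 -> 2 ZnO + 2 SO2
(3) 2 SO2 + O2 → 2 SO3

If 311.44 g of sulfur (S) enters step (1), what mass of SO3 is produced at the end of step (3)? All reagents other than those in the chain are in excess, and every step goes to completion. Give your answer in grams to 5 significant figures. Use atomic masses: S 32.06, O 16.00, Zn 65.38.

M(S) = 32.06 g/mol.
M(SO3) = 32.06 + 3(16.00) = 80.06 g/mol.
n(S) = 311.44 / 32.06 = 9.71429 mol.
Reaction (1): S→ZnS ratio 1:1 ⇒ n(ZnS) = 9.71429 mol.
Reaction (2): ZnS→SO2 ratio 2:2 ⇒ n(SO2) = 9.71429 mol.
Reaction (3): SO2→SO3 ratio 2:2 ⇒ n(SO3) = 9.71429 mol.
Mass of SO3 = 9.71429 × 80.06 = 777.726 g.

777.73 g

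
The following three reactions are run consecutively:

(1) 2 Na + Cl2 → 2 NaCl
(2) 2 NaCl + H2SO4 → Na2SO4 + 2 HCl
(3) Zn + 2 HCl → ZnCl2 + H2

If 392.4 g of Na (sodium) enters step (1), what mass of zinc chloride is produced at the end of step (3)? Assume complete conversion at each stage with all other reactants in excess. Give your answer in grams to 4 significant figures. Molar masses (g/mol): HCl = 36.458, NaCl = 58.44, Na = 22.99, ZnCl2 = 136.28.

1163 g

n(Na) = 392.4 / 22.99 = 17.068 mol.
Reaction (1): Na→NaCl ratio 2:2 ⇒ n(NaCl) = 17.068 mol.
Reaction (2): NaCl→HCl ratio 2:2 ⇒ n(HCl) = 17.068 mol.
Reaction (3): HCl→ZnCl2 ratio 2:1 ⇒ n(ZnCl2) = 8.5341 mol.
Mass of ZnCl2 = 8.5341 × 136.28 = 1163.0 g.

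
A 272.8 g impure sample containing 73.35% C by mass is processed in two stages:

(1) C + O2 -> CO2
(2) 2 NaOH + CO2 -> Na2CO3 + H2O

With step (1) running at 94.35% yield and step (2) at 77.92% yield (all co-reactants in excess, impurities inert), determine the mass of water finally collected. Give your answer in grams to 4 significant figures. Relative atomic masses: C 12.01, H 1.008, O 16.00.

Pure C = 272.8 × 0.7335 = 200.10 g.
M(C) = 12.01 g/mol.
M(H2O) = 2(1.008) + 16.00 = 18.016 g/mol.
n(C) = 200.10 / 12.01 = 16.661 mol.
Step 1 (C:CO2 = 1:1): theoretical n(CO2) = 16.661 mol; at 94.35% yield, n(CO2) = 15.720 mol.
Step 2 (CO2:H2O = 1:1): theoretical n(H2O) = 15.720 mol, so theoretical mass = 15.720 × 18.016 = 283.21 g.
At 77.92% yield, actual mass of H2O = 283.21 × 0.7792 = 220.67 g.

220.7 g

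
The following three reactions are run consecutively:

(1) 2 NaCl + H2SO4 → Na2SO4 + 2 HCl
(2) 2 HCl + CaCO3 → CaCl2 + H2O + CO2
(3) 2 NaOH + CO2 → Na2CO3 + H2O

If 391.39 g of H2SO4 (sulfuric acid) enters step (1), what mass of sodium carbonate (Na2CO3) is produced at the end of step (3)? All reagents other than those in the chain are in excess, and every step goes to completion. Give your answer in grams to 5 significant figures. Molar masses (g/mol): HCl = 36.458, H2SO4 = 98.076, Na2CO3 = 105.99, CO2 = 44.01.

n(H2SO4) = 391.39 / 98.076 = 3.99068 mol.
Reaction (1): H2SO4→HCl ratio 1:2 ⇒ n(HCl) = 7.98136 mol.
Reaction (2): HCl→CO2 ratio 2:1 ⇒ n(CO2) = 3.99068 mol.
Reaction (3): CO2→Na2CO3 ratio 1:1 ⇒ n(Na2CO3) = 3.99068 mol.
Mass of Na2CO3 = 3.99068 × 105.99 = 422.972 g.

422.97 g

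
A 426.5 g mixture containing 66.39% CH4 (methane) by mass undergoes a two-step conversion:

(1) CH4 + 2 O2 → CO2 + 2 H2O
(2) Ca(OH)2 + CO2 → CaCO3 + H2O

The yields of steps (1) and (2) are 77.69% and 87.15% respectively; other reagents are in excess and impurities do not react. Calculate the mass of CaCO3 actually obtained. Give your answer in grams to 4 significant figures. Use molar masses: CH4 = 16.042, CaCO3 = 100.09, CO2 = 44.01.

Pure CH4 = 426.5 × 0.6639 = 283.15 g.
n(CH4) = 283.15 / 16.042 = 17.651 mol.
Step 1 (CH4:CO2 = 1:1): theoretical n(CO2) = 17.651 mol; at 77.69% yield, n(CO2) = 13.713 mol.
Step 2 (CO2:CaCO3 = 1:1): theoretical n(CaCO3) = 13.713 mol, so theoretical mass = 13.713 × 100.09 = 1372.5 g.
At 87.15% yield, actual mass of CaCO3 = 1372.5 × 0.8715 = 1196.2 g.

1196 g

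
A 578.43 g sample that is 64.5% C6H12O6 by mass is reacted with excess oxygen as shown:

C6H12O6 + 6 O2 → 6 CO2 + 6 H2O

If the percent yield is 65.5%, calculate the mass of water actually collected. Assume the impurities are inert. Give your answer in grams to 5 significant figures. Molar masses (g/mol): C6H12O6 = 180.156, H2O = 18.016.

146.63 g

Pure C6H12O6 available = 578.43 g × 0.645 = 373.087 g.
n(C6H12O6) = 373.087 g / 180.156 g/mol = 2.07091 mol.
From the equation the C6H12O6:H2O mole ratio is 1:6, so n(H2O) = 2.07091 × 6/1 = 12.4255 mol.
Mass of H2O = 12.4255 mol × 18.016 g/mol = 223.857 g.
Actual mass collected = 223.857 g × 0.655 = 146.627 g.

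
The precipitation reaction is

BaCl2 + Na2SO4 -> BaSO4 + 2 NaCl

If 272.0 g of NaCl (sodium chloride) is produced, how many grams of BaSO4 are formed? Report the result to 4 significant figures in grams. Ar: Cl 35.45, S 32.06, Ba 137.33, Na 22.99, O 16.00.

543.1 g

M(NaCl) = 22.99 + 35.45 = 58.44 g/mol.
M(BaSO4) = 137.33 + 32.06 + 4(16.00) = 233.39 g/mol.
n(NaCl) = 272.00 g / 58.44 g/mol = 4.6543 mol.
From the equation the NaCl:BaSO4 mole ratio is 2:1, so n(BaSO4) = 4.6543 × 1/2 = 2.3272 mol.
Mass of BaSO4 = 2.3272 mol × 233.39 g/mol = 543.14 g.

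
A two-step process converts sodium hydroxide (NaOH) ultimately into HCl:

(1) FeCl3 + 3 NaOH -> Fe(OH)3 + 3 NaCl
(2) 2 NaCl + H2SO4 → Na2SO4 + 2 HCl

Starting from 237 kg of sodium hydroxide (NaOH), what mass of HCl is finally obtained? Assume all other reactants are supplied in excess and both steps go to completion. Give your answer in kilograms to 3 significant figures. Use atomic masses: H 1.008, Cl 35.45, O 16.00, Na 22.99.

216 kg

M(NaOH) = 22.99 + 16.00 + 1.008 = 39.998 g/mol.
M(HCl) = 1.008 + 35.45 = 36.458 g/mol.
237 kg = 237000 g.
n(NaOH) = 237000 / 39.998 = 5925 mol.
Step 1 gives a 3:3 ratio of NaOH to NaCl, so n(NaCl) = 5925 mol.
In step 2 the NaCl:HCl ratio is 2:2, so n(HCl) = 5925 mol.
Mass of HCl = 5925 × 36.458 = 216000 g = 216 kg.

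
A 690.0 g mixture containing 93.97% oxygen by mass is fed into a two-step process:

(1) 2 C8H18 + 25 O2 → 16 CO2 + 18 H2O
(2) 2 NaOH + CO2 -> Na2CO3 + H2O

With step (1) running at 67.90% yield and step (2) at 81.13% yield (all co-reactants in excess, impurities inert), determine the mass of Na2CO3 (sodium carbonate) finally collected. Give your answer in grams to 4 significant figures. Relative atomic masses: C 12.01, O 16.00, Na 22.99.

Pure O2 = 690.0 × 0.9397 = 648.39 g.
M(O2) = 2(16.00) = 32.00 g/mol.
M(Na2CO3) = 2(22.99) + 12.01 + 3(16.00) = 105.99 g/mol.
n(O2) = 648.39 / 32.00 = 20.262 mol.
Step 1 (O2:CO2 = 25:16): theoretical n(CO2) = 12.968 mol; at 67.90% yield, n(CO2) = 8.8052 mol.
Step 2 (CO2:Na2CO3 = 1:1): theoretical n(Na2CO3) = 8.8052 mol, so theoretical mass = 8.8052 × 105.99 = 933.26 g.
At 81.13% yield, actual mass of Na2CO3 = 933.26 × 0.8113 = 757.15 g.

757.2 g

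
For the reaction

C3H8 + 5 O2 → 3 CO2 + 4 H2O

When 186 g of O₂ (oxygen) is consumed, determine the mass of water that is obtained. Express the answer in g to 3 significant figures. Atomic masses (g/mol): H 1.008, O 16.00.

M(O2) = 2(16.00) = 32.00 g/mol.
M(H2O) = 2(1.008) + 16.00 = 18.016 g/mol.
n(O2) = 186.0 g / 32.00 g/mol = 5.812 mol.
From the equation the O2:H2O mole ratio is 5:4, so n(H2O) = 5.812 × 4/5 = 4.650 mol.
Mass of H2O = 4.650 mol × 18.016 g/mol = 83.77 g.

83.8 g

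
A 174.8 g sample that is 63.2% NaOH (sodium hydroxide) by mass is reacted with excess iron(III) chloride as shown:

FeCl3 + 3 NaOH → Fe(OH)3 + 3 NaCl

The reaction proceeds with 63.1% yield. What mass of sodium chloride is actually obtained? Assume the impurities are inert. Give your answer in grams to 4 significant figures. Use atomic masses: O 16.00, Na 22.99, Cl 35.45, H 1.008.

Pure NaOH available = 174.8 g × 0.632 = 110.47 g.
M(NaOH) = 22.99 + 16.00 + 1.008 = 39.998 g/mol.
M(NaCl) = 22.99 + 35.45 = 58.44 g/mol.
n(NaOH) = 110.47 g / 39.998 g/mol = 2.7620 mol.
From the equation the NaOH:NaCl mole ratio is 3:3, so n(NaCl) = 2.7620 × 3/3 = 2.7620 mol.
Mass of NaCl = 2.7620 mol × 58.44 g/mol = 161.41 g.
Actual mass collected = 161.41 g × 0.631 = 101.85 g.

101.8 g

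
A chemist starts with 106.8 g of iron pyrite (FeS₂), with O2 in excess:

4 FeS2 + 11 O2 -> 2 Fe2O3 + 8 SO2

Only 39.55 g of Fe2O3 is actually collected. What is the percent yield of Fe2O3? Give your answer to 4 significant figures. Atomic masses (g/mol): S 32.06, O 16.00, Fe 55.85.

55.64 %

M(FeS2) = 55.85 + 2(32.06) = 119.97 g/mol.
M(Fe2O3) = 2(55.85) + 3(16.00) = 159.70 g/mol.
n(FeS2) = 106.80 g / 119.97 g/mol = 0.89022 mol.
From the equation the FeS2:Fe2O3 mole ratio is 4:2, so n(Fe2O3) = 0.89022 × 2/4 = 0.44511 mol.
Mass of Fe2O3 = 0.44511 mol × 159.70 g/mol = 71.084 g.
This is the theoretical yield. Percent yield = 39.55 g / 71.084 g × 100% = 55.638%.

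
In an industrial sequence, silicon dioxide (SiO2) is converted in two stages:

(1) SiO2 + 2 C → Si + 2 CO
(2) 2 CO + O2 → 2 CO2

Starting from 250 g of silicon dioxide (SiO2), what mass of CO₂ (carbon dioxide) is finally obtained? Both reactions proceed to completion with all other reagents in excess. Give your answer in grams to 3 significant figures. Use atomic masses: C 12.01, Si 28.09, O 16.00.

M(SiO2) = 28.09 + 2(16.00) = 60.09 g/mol.
M(CO2) = 12.01 + 2(16.00) = 44.01 g/mol.
n(SiO2) = 250.0 / 60.09 = 4.160 mol.
Step 1 gives a 1:2 ratio of SiO2 to CO, so n(CO) = 8.321 mol.
In step 2 the CO:CO2 ratio is 2:2, so n(CO2) = 8.321 mol.
Mass of CO2 = 8.321 × 44.01 = 366.2 g.

366 g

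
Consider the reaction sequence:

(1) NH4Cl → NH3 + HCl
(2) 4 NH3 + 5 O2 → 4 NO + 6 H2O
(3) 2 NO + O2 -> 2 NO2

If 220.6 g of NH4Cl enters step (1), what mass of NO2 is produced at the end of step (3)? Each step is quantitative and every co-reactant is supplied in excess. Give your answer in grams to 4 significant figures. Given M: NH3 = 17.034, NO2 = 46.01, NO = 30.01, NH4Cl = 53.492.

189.7 g

n(NH4Cl) = 220.6 / 53.492 = 4.1240 mol.
Reaction (1): NH4Cl→NH3 ratio 1:1 ⇒ n(NH3) = 4.1240 mol.
Reaction (2): NH3→NO ratio 4:4 ⇒ n(NO) = 4.1240 mol.
Reaction (3): NO→NO2 ratio 2:2 ⇒ n(NO2) = 4.1240 mol.
Mass of NO2 = 4.1240 × 46.01 = 189.74 g.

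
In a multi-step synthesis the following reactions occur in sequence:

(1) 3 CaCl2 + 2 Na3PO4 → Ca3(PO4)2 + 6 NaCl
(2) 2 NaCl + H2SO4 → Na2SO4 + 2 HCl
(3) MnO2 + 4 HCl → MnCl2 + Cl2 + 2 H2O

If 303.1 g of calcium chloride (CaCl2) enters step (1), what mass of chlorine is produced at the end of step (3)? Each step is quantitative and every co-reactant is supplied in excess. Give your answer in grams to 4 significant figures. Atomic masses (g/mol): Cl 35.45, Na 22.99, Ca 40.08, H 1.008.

M(CaCl2) = 40.08 + 2(35.45) = 110.98 g/mol.
M(Cl2) = 2(35.45) = 70.90 g/mol.
n(CaCl2) = 303.1 / 110.98 = 2.7311 mol.
Reaction (1): CaCl2→NaCl ratio 3:6 ⇒ n(NaCl) = 5.4622 mol.
Reaction (2): NaCl→HCl ratio 2:2 ⇒ n(HCl) = 5.4622 mol.
Reaction (3): HCl→Cl2 ratio 4:1 ⇒ n(Cl2) = 1.3656 mol.
Mass of Cl2 = 1.3656 × 70.90 = 96.818 g.

96.82 g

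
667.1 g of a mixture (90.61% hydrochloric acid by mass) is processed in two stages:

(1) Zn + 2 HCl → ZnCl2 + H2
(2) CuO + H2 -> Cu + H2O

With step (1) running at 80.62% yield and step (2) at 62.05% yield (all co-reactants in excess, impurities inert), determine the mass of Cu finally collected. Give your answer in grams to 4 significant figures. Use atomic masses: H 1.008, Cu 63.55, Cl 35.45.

Pure HCl = 667.1 × 0.9061 = 604.46 g.
M(HCl) = 1.008 + 35.45 = 36.458 g/mol.
M(Cu) = 63.55 g/mol.
n(HCl) = 604.46 / 36.458 = 16.580 mol.
Step 1 (HCl:H2 = 2:1): theoretical n(H2) = 8.2898 mol; at 80.62% yield, n(H2) = 6.6832 mol.
Step 2 (H2:Cu = 1:1): theoretical n(Cu) = 6.6832 mol, so theoretical mass = 6.6832 × 63.55 = 424.72 g.
At 62.05% yield, actual mass of Cu = 424.72 × 0.6205 = 263.54 g.

263.5 g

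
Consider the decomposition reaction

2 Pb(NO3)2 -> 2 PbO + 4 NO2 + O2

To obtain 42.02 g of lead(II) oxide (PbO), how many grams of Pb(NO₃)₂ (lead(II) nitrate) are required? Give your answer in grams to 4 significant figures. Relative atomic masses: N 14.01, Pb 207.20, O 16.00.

62.36 g

M(PbO) = 207.20 + 16.00 = 223.20 g/mol.
M(Pb(NO3)2) = 207.20 + 2(14.01) + 6(16.00) = 331.22 g/mol.
n(PbO) = 42.020 g / 223.20 g/mol = 0.18826 mol.
From the equation the PbO:Pb(NO3)2 mole ratio is 2:2, so n(Pb(NO3)2) = 0.18826 × 2/2 = 0.18826 mol.
Mass of Pb(NO3)2 = 0.18826 mol × 331.22 g/mol = 62.356 g.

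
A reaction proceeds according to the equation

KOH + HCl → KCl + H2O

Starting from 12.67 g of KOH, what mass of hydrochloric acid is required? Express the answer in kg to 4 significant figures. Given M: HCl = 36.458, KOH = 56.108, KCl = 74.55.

n(KOH) = 12.670 g / 56.108 g/mol = 0.22581 mol.
From the equation the KOH:HCl mole ratio is 1:1, so n(HCl) = 0.22581 × 1/1 = 0.22581 mol.
Mass of HCl = 0.22581 mol × 36.458 g/mol = 8.2327 g.
Converting to kg: 8.2327 g = 0.008233 kg.

0.008233 kg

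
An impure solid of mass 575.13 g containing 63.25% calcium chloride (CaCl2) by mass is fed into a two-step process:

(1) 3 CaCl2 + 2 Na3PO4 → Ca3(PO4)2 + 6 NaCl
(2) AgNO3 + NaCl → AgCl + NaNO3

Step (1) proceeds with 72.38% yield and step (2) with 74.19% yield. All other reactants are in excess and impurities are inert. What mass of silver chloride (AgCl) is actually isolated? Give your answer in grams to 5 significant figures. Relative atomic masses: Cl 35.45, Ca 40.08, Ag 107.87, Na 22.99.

504.52 g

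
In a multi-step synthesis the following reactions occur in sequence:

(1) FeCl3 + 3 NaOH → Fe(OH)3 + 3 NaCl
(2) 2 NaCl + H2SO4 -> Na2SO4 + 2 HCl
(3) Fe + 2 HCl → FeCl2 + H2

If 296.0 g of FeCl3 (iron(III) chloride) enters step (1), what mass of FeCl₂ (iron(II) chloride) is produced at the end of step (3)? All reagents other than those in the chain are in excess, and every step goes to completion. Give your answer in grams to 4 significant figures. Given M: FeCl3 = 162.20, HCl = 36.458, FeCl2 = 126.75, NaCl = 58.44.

n(FeCl3) = 296.0 / 162.20 = 1.8249 mol.
Reaction (1): FeCl3→NaCl ratio 1:3 ⇒ n(NaCl) = 5.4747 mol.
Reaction (2): NaCl→HCl ratio 2:2 ⇒ n(HCl) = 5.4747 mol.
Reaction (3): HCl→FeCl2 ratio 2:1 ⇒ n(FeCl2) = 2.7374 mol.
Mass of FeCl2 = 2.7374 × 126.75 = 346.96 g.

347.0 g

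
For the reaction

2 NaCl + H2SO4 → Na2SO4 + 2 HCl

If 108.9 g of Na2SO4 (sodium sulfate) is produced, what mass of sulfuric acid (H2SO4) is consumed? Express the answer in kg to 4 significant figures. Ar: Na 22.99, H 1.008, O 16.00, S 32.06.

0.07519 kg

M(Na2SO4) = 2(22.99) + 32.06 + 4(16.00) = 142.04 g/mol.
M(H2SO4) = 2(1.008) + 32.06 + 4(16.00) = 98.076 g/mol.
n(Na2SO4) = 108.90 g / 142.04 g/mol = 0.76669 mol.
From the equation the Na2SO4:H2SO4 mole ratio is 1:1, so n(H2SO4) = 0.76669 × 1/1 = 0.76669 mol.
Mass of H2SO4 = 0.76669 mol × 98.076 g/mol = 75.193 g.
Converting to kg: 75.193 g = 0.07519 kg.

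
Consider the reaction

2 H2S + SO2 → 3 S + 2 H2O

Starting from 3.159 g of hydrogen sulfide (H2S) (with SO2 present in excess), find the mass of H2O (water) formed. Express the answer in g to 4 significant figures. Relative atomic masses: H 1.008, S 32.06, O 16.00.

M(H2S) = 2(1.008) + 32.06 = 34.076 g/mol.
M(H2O) = 2(1.008) + 16.00 = 18.016 g/mol.
n(H2S) = 3.1590 g / 34.076 g/mol = 0.092705 mol.
From the equation the H2S:H2O mole ratio is 2:2, so n(H2O) = 0.092705 × 2/2 = 0.092705 mol.
Mass of H2O = 0.092705 mol × 18.016 g/mol = 1.6702 g.

1.670 g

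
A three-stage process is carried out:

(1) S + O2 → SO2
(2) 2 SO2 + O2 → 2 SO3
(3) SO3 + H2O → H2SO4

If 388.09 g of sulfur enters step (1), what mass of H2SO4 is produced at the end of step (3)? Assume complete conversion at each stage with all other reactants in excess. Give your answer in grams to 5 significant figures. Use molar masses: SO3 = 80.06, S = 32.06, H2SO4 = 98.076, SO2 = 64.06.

n(S) = 388.09 / 32.06 = 12.1051 mol.
Reaction (1): S→SO2 ratio 1:1 ⇒ n(SO2) = 12.1051 mol.
Reaction (2): SO2→SO3 ratio 2:2 ⇒ n(SO3) = 12.1051 mol.
Reaction (3): SO3→H2SO4 ratio 1:1 ⇒ n(H2SO4) = 12.1051 mol.
Mass of H2SO4 = 12.1051 × 98.076 = 1187.22 g.

1187.2 g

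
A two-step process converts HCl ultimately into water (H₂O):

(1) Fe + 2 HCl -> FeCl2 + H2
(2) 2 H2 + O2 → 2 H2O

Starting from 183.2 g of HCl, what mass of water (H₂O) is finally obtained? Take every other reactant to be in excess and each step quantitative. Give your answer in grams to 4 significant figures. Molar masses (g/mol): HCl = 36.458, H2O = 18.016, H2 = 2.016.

45.26 g

n(HCl) = 183.20 / 36.458 = 5.0250 mol.
Step 1 gives a 2:1 ratio of HCl to H2, so n(H2) = 2.5125 mol.
In step 2 the H2:H2O ratio is 2:2, so n(H2O) = 2.5125 mol.
Mass of H2O = 2.5125 × 18.016 = 45.265 g.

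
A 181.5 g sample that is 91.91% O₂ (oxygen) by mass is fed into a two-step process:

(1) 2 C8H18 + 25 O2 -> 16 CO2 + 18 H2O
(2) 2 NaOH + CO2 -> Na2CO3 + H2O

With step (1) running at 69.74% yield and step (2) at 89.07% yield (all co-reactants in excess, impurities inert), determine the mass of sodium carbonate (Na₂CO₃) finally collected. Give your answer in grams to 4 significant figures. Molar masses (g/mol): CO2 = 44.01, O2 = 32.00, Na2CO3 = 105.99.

219.7 g

Pure O2 = 181.5 × 0.9191 = 166.82 g.
n(O2) = 166.82 / 32.00 = 5.2130 mol.
Step 1 (O2:CO2 = 25:16): theoretical n(CO2) = 3.3363 mol; at 69.74% yield, n(CO2) = 2.3268 mol.
Step 2 (CO2:Na2CO3 = 1:1): theoretical n(Na2CO3) = 2.3268 mol, so theoretical mass = 2.3268 × 105.99 = 246.61 g.
At 89.07% yield, actual mass of Na2CO3 = 246.61 × 0.8907 = 219.66 g.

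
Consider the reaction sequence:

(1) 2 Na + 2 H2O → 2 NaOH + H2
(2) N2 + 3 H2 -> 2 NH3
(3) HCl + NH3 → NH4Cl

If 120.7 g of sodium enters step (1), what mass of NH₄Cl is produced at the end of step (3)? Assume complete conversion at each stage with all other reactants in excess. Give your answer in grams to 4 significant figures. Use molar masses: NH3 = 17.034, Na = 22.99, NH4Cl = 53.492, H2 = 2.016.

93.61 g

n(Na) = 120.7 / 22.99 = 5.2501 mol.
Reaction (1): Na→H2 ratio 2:1 ⇒ n(H2) = 2.6251 mol.
Reaction (2): H2→NH3 ratio 3:2 ⇒ n(NH3) = 1.7500 mol.
Reaction (3): NH3→NH4Cl ratio 1:1 ⇒ n(NH4Cl) = 1.7500 mol.
Mass of NH4Cl = 1.7500 × 53.492 = 93.613 g.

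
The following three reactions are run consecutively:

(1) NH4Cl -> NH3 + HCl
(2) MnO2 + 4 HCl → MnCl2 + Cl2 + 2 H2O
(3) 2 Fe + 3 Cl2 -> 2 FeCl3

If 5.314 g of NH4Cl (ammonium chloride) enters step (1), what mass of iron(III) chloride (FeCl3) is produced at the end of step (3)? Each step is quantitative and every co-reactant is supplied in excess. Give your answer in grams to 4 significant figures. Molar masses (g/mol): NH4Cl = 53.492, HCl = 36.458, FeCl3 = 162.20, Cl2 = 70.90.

n(NH4Cl) = 5.314 / 53.492 = 0.099342 mol.
Reaction (1): NH4Cl→HCl ratio 1:1 ⇒ n(HCl) = 0.099342 mol.
Reaction (2): HCl→Cl2 ratio 4:1 ⇒ n(Cl2) = 0.024835 mol.
Reaction (3): Cl2→FeCl3 ratio 3:2 ⇒ n(FeCl3) = 0.016557 mol.
Mass of FeCl3 = 0.016557 × 162.20 = 2.6855 g.

2.686 g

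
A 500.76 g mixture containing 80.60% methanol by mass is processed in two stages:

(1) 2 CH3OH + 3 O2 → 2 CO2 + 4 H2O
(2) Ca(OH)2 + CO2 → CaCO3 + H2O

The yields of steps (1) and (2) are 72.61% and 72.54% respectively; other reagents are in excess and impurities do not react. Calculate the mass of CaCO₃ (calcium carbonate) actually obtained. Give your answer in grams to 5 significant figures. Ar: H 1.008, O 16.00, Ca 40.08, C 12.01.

Pure CH3OH = 500.76 × 0.8060 = 403.613 g.
M(CH3OH) = 12.01 + 4(1.008) + 16.00 = 32.042 g/mol.
M(CaCO3) = 40.08 + 12.01 + 3(16.00) = 100.09 g/mol.
n(CH3OH) = 403.613 / 32.042 = 12.5964 mol.
Step 1 (CH3OH:CO2 = 2:2): theoretical n(CO2) = 12.5964 mol; at 72.61% yield, n(CO2) = 9.14622 mol.
Step 2 (CO2:CaCO3 = 1:1): theoretical n(CaCO3) = 9.14622 mol, so theoretical mass = 9.14622 × 100.09 = 915.445 g.
At 72.54% yield, actual mass of CaCO3 = 915.445 × 0.7254 = 664.064 g.

664.06 g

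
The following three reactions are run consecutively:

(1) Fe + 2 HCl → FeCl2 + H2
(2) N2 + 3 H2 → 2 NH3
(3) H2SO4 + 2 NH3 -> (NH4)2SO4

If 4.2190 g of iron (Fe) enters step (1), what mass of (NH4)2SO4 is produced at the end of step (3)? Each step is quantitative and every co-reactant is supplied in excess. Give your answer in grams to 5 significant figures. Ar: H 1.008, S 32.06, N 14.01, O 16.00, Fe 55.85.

3.3275 g

M(Fe) = 55.85 g/mol.
M((NH4)2SO4) = 2(14.01) + 8(1.008) + 32.06 + 4(16.00) = 132.144 g/mol.
n(Fe) = 4.2190 / 55.85 = 0.0755416 mol.
Reaction (1): Fe→H2 ratio 1:1 ⇒ n(H2) = 0.0755416 mol.
Reaction (2): H2→NH3 ratio 3:2 ⇒ n(NH3) = 0.0503611 mol.
Reaction (3): NH3→(NH4)2SO4 ratio 2:1 ⇒ n((NH4)2SO4) = 0.0251805 mol.
Mass of (NH4)2SO4 = 0.0251805 × 132.144 = 3.32746 g.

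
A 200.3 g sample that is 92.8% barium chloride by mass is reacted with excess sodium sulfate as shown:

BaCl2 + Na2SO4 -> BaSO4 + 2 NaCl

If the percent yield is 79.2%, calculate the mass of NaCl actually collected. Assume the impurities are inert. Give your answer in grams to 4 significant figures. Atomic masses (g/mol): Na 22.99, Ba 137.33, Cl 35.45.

82.63 g

Pure BaCl2 available = 200.3 g × 0.928 = 185.88 g.
M(BaCl2) = 137.33 + 2(35.45) = 208.23 g/mol.
M(NaCl) = 22.99 + 35.45 = 58.44 g/mol.
n(BaCl2) = 185.88 g / 208.23 g/mol = 0.89266 mol.
From the equation the BaCl2:NaCl mole ratio is 1:2, so n(NaCl) = 0.89266 × 2/1 = 1.7853 mol.
Mass of NaCl = 1.7853 mol × 58.44 g/mol = 104.33 g.
Actual mass collected = 104.33 g × 0.792 = 82.633 g.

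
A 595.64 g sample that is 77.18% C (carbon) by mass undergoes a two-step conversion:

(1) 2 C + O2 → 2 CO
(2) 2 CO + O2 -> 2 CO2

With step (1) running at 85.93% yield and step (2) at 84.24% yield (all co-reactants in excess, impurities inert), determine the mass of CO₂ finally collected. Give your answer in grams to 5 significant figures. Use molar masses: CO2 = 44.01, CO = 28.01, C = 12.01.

Pure C = 595.64 × 0.7718 = 459.715 g.
n(C) = 459.715 / 12.01 = 38.2777 mol.
Step 1 (C:CO = 2:2): theoretical n(CO) = 38.2777 mol; at 85.93% yield, n(CO) = 32.8920 mol.
Step 2 (CO:CO2 = 2:2): theoretical n(CO2) = 32.8920 mol, so theoretical mass = 32.8920 × 44.01 = 1447.58 g.
At 84.24% yield, actual mass of CO2 = 1447.58 × 0.8424 = 1219.44 g.

1219.4 g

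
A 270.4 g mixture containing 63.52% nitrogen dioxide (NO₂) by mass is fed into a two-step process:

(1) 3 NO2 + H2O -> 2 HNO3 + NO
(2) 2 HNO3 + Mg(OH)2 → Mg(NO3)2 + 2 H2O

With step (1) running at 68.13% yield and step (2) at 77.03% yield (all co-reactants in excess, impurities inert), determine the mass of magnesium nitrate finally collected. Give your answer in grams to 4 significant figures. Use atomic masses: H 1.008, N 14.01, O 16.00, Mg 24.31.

Pure NO2 = 270.4 × 0.6352 = 171.76 g.
M(NO2) = 14.01 + 2(16.00) = 46.01 g/mol.
M(Mg(NO3)2) = 24.31 + 2(14.01) + 6(16.00) = 148.33 g/mol.
n(NO2) = 171.76 / 46.01 = 3.7331 mol.
Step 1 (NO2:HNO3 = 3:2): theoretical n(HNO3) = 2.4887 mol; at 68.13% yield, n(HNO3) = 1.6956 mol.
Step 2 (HNO3:Mg(NO3)2 = 2:1): theoretical n(Mg(NO3)2) = 0.84778 mol, so theoretical mass = 0.84778 × 148.33 = 125.75 g.
At 77.03% yield, actual mass of Mg(NO3)2 = 125.75 × 0.7703 = 96.866 g.

96.87 g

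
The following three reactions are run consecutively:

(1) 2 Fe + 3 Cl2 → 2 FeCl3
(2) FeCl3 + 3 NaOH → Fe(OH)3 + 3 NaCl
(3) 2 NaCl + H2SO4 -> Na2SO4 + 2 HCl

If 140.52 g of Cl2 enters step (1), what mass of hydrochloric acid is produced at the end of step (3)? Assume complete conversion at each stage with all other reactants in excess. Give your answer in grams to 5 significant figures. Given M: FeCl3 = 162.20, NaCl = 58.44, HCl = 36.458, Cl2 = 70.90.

144.52 g

n(Cl2) = 140.52 / 70.90 = 1.98195 mol.
Reaction (1): Cl2→FeCl3 ratio 3:2 ⇒ n(FeCl3) = 1.32130 mol.
Reaction (2): FeCl3→NaCl ratio 1:3 ⇒ n(NaCl) = 3.96389 mol.
Reaction (3): NaCl→HCl ratio 2:2 ⇒ n(HCl) = 3.96389 mol.
Mass of HCl = 3.96389 × 36.458 = 144.516 g.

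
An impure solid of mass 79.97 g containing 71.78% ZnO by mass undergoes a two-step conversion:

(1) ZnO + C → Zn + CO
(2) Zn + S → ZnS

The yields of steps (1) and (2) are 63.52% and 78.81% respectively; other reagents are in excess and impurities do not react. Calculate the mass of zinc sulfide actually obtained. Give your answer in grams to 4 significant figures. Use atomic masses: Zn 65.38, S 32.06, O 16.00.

Pure ZnO = 79.97 × 0.7178 = 57.402 g.
M(ZnO) = 65.38 + 16.00 = 81.38 g/mol.
M(ZnS) = 65.38 + 32.06 = 97.44 g/mol.
n(ZnO) = 57.402 / 81.38 = 0.70536 mol.
Step 1 (ZnO:Zn = 1:1): theoretical n(Zn) = 0.70536 mol; at 63.52% yield, n(Zn) = 0.44805 mol.
Step 2 (Zn:ZnS = 1:1): theoretical n(ZnS) = 0.44805 mol, so theoretical mass = 0.44805 × 97.44 = 43.658 g.
At 78.81% yield, actual mass of ZnS = 43.658 × 0.7881 = 34.407 g.

34.41 g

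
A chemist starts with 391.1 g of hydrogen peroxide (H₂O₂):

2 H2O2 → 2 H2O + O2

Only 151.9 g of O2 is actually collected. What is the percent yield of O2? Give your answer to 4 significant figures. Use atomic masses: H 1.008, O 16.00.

M(H2O2) = 2(1.008) + 2(16.00) = 34.016 g/mol.
M(O2) = 2(16.00) = 32.00 g/mol.
n(H2O2) = 391.10 g / 34.016 g/mol = 11.498 mol.
From the equation the H2O2:O2 mole ratio is 2:1, so n(O2) = 11.498 × 1/2 = 5.7488 mol.
Mass of O2 = 5.7488 mol × 32.00 g/mol = 183.96 g.
This is the theoretical yield. Percent yield = 151.9 g / 183.96 g × 100% = 82.572%.

82.57 %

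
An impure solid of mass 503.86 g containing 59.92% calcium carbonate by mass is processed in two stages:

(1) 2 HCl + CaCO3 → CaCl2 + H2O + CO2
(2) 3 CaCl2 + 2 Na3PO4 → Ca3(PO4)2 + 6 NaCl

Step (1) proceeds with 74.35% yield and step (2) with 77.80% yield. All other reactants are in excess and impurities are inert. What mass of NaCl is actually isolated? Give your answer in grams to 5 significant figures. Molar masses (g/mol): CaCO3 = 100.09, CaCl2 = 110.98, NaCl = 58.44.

203.94 g

Pure CaCO3 = 503.86 × 0.5992 = 301.913 g.
n(CaCO3) = 301.913 / 100.09 = 3.01641 mol.
Step 1 (CaCO3:CaCl2 = 1:1): theoretical n(CaCl2) = 3.01641 mol; at 74.35% yield, n(CaCl2) = 2.24270 mol.
Step 2 (CaCl2:NaCl = 3:6): theoretical n(NaCl) = 4.48541 mol, so theoretical mass = 4.48541 × 58.44 = 262.127 g.
At 77.80% yield, actual mass of NaCl = 262.127 × 0.7780 = 203.935 g.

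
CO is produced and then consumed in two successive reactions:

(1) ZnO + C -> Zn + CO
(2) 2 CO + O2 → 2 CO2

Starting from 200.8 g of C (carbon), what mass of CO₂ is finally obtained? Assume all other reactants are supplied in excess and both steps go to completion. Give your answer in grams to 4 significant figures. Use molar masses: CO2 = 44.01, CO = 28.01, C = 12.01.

735.8 g

n(C) = 200.80 / 12.01 = 16.719 mol.
Step 1 gives a 1:1 ratio of C to CO, so n(CO) = 16.719 mol.
In step 2 the CO:CO2 ratio is 2:2, so n(CO2) = 16.719 mol.
Mass of CO2 = 16.719 × 44.01 = 735.82 g.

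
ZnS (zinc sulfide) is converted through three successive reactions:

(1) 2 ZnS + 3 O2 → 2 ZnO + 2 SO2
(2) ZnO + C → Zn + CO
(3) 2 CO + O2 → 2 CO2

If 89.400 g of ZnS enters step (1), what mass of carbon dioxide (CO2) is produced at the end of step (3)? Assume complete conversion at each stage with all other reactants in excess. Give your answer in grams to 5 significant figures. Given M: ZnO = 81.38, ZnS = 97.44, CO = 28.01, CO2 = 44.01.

n(ZnS) = 89.400 / 97.44 = 0.917488 mol.
Reaction (1): ZnS→ZnO ratio 2:2 ⇒ n(ZnO) = 0.917488 mol.
Reaction (2): ZnO→CO ratio 1:1 ⇒ n(CO) = 0.917488 mol.
Reaction (3): CO→CO2 ratio 2:2 ⇒ n(CO2) = 0.917488 mol.
Mass of CO2 = 0.917488 × 44.01 = 40.3786 g.

40.379 g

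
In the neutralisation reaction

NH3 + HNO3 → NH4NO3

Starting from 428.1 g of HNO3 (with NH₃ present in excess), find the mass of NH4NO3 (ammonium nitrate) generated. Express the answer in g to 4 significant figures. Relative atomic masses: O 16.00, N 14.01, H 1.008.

M(HNO3) = 1.008 + 14.01 + 3(16.00) = 63.018 g/mol.
M(NH4NO3) = 2(14.01) + 4(1.008) + 3(16.00) = 80.052 g/mol.
n(HNO3) = 428.10 g / 63.018 g/mol = 6.7933 mol.
From the equation the HNO3:NH4NO3 mole ratio is 1:1, so n(NH4NO3) = 6.7933 × 1/1 = 6.7933 mol.
Mass of NH4NO3 = 6.7933 mol × 80.052 g/mol = 543.82 g.

543.8 g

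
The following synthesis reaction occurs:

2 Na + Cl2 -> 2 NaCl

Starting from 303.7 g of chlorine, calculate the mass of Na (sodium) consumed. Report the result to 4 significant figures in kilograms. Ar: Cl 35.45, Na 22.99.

0.1970 kg

M(Cl2) = 2(35.45) = 70.90 g/mol.
M(Na) = 22.99 g/mol.
n(Cl2) = 303.70 g / 70.90 g/mol = 4.2835 mol.
From the equation the Cl2:Na mole ratio is 1:2, so n(Na) = 4.2835 × 2/1 = 8.5670 mol.
Mass of Na = 8.5670 mol × 22.99 g/mol = 196.96 g.
Converting to kg: 196.96 g = 0.1970 kg.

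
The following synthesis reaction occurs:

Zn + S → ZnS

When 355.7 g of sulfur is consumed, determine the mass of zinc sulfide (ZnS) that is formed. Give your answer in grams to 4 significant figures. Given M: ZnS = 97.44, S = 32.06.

1081 g

n(S) = 355.70 g / 32.06 g/mol = 11.095 mol.
From the equation the S:ZnS mole ratio is 1:1, so n(ZnS) = 11.095 × 1/1 = 11.095 mol.
Mass of ZnS = 11.095 mol × 97.44 g/mol = 1081.1 g.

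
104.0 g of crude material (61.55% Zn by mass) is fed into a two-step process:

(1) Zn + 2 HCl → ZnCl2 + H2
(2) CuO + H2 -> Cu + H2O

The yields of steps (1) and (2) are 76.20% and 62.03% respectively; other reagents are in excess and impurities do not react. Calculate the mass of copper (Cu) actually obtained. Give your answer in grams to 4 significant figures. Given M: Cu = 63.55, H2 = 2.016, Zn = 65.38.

Pure Zn = 104.0 × 0.6155 = 64.012 g.
n(Zn) = 64.012 / 65.38 = 0.97908 mol.
Step 1 (Zn:H2 = 1:1): theoretical n(H2) = 0.97908 mol; at 76.20% yield, n(H2) = 0.74606 mol.
Step 2 (H2:Cu = 1:1): theoretical n(Cu) = 0.74606 mol, so theoretical mass = 0.74606 × 63.55 = 47.412 g.
At 62.03% yield, actual mass of Cu = 47.412 × 0.6203 = 29.410 g.

29.41 g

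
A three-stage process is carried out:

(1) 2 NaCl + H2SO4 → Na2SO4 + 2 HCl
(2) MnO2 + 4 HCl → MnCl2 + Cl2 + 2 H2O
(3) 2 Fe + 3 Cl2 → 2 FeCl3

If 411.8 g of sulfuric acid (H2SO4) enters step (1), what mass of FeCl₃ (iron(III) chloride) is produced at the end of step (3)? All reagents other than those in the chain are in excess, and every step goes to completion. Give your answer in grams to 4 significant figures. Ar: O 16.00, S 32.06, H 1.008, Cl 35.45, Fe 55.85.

227.0 g

M(H2SO4) = 2(1.008) + 32.06 + 4(16.00) = 98.076 g/mol.
M(FeCl3) = 55.85 + 3(35.45) = 162.20 g/mol.
n(H2SO4) = 411.8 / 98.076 = 4.1988 mol.
Reaction (1): H2SO4→HCl ratio 1:2 ⇒ n(HCl) = 8.3976 mol.
Reaction (2): HCl→Cl2 ratio 4:1 ⇒ n(Cl2) = 2.0994 mol.
Reaction (3): Cl2→FeCl3 ratio 3:2 ⇒ n(FeCl3) = 1.3996 mol.
Mass of FeCl3 = 1.3996 × 162.20 = 227.01 g.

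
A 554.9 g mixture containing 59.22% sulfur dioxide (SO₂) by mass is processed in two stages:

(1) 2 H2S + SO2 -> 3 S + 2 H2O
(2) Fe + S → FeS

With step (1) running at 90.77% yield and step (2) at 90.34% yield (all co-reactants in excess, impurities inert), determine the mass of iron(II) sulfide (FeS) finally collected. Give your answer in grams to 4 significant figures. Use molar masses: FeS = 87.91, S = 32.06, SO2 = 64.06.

1109 g

Pure SO2 = 554.9 × 0.5922 = 328.61 g.
n(SO2) = 328.61 / 64.06 = 5.1297 mol.
Step 1 (SO2:S = 1:3): theoretical n(S) = 15.389 mol; at 90.77% yield, n(S) = 13.969 mol.
Step 2 (S:FeS = 1:1): theoretical n(FeS) = 13.969 mol, so theoretical mass = 13.969 × 87.91 = 1228.0 g.
At 90.34% yield, actual mass of FeS = 1228.0 × 0.9034 = 1109.4 g.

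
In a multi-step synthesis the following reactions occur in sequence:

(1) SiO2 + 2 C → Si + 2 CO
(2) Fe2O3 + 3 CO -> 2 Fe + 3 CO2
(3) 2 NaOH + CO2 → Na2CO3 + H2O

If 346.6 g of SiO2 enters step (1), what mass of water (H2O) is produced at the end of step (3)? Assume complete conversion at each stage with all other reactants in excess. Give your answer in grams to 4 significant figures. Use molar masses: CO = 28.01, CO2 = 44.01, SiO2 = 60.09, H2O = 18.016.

207.8 g

n(SiO2) = 346.6 / 60.09 = 5.7680 mol.
Reaction (1): SiO2→CO ratio 1:2 ⇒ n(CO) = 11.536 mol.
Reaction (2): CO→CO2 ratio 3:3 ⇒ n(CO2) = 11.536 mol.
Reaction (3): CO2→H2O ratio 1:1 ⇒ n(H2O) = 11.536 mol.
Mass of H2O = 11.536 × 18.016 = 207.83 g.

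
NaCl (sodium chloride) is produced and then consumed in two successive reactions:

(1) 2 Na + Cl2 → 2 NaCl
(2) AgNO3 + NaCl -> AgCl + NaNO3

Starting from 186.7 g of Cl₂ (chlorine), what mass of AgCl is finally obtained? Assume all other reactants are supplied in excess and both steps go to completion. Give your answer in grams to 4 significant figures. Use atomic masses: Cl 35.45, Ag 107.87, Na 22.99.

754.8 g

M(Cl2) = 2(35.45) = 70.90 g/mol.
M(AgCl) = 107.87 + 35.45 = 143.32 g/mol.
n(Cl2) = 186.70 / 70.90 = 2.6333 mol.
Step 1 gives a 1:2 ratio of Cl2 to NaCl, so n(NaCl) = 5.2666 mol.
In step 2 the NaCl:AgCl ratio is 1:1, so n(AgCl) = 5.2666 mol.
Mass of AgCl = 5.2666 × 143.32 = 754.81 g.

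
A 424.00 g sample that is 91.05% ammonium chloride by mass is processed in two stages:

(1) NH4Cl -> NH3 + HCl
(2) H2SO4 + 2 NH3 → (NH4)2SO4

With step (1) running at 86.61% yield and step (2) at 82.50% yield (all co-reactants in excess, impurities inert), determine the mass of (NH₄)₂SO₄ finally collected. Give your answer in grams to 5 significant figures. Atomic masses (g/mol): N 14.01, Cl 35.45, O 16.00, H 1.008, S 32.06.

Pure NH4Cl = 424.00 × 0.9105 = 386.052 g.
M(NH4Cl) = 14.01 + 4(1.008) + 35.45 = 53.492 g/mol.
M((NH4)2SO4) = 2(14.01) + 8(1.008) + 32.06 + 4(16.00) = 132.144 g/mol.
n(NH4Cl) = 386.052 / 53.492 = 7.21700 mol.
Step 1 (NH4Cl:NH3 = 1:1): theoretical n(NH3) = 7.21700 mol; at 86.61% yield, n(NH3) = 6.25065 mol.
Step 2 (NH3:(NH4)2SO4 = 2:1): theoretical n((NH4)2SO4) = 3.12532 mol, so theoretical mass = 3.12532 × 132.144 = 412.993 g.
At 82.50% yield, actual mass of (NH4)2SO4 = 412.993 × 0.8250 = 340.719 g.

340.72 g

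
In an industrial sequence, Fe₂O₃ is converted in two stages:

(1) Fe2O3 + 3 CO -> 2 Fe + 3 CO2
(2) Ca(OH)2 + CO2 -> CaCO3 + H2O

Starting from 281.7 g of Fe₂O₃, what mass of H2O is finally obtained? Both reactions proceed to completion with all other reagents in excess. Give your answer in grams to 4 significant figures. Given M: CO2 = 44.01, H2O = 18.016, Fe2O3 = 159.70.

95.34 g

n(Fe2O3) = 281.70 / 159.70 = 1.7639 mol.
Step 1 gives a 1:3 ratio of Fe2O3 to CO2, so n(CO2) = 5.2918 mol.
In step 2 the CO2:H2O ratio is 1:1, so n(H2O) = 5.2918 mol.
Mass of H2O = 5.2918 × 18.016 = 95.337 g.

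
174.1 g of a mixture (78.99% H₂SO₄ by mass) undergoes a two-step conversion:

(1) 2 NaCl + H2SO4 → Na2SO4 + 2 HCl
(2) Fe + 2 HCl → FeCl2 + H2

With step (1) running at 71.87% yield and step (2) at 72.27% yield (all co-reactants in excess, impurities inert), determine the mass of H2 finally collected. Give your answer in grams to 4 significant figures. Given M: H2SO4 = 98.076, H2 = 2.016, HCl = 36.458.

Pure H2SO4 = 174.1 × 0.7899 = 137.52 g.
n(H2SO4) = 137.52 / 98.076 = 1.4022 mol.
Step 1 (H2SO4:HCl = 1:2): theoretical n(HCl) = 2.8044 mol; at 71.87% yield, n(HCl) = 2.0155 mol.
Step 2 (HCl:H2 = 2:1): theoretical n(H2) = 1.0078 mol, so theoretical mass = 1.0078 × 2.016 = 2.0316 g.
At 72.27% yield, actual mass of H2 = 2.0316 × 0.7227 = 1.4683 g.

1.468 g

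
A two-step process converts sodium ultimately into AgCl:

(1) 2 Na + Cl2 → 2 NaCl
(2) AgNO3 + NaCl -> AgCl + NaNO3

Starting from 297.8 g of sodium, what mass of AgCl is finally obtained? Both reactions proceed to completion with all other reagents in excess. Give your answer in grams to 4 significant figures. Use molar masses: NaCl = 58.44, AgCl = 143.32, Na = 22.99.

1856 g

n(Na) = 297.80 / 22.99 = 12.953 mol.
Step 1 gives a 2:2 ratio of Na to NaCl, so n(NaCl) = 12.953 mol.
In step 2 the NaCl:AgCl ratio is 1:1, so n(AgCl) = 12.953 mol.
Mass of AgCl = 12.953 × 143.32 = 1856.5 g.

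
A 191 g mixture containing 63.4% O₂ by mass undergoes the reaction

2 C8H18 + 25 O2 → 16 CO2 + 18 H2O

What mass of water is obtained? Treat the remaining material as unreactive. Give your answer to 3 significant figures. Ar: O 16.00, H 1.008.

Mass of pure O2 = 191 g × 0.634 = 121.1 g.
M(O2) = 2(16.00) = 32.00 g/mol.
M(H2O) = 2(1.008) + 16.00 = 18.016 g/mol.
n(O2) = 121.1 g / 32.00 g/mol = 3.784 mol.
From the equation the O2:H2O mole ratio is 25:18, so n(H2O) = 3.784 × 18/25 = 2.725 mol.
Mass of H2O = 2.725 mol × 18.016 g/mol = 49.09 g.

49.1 g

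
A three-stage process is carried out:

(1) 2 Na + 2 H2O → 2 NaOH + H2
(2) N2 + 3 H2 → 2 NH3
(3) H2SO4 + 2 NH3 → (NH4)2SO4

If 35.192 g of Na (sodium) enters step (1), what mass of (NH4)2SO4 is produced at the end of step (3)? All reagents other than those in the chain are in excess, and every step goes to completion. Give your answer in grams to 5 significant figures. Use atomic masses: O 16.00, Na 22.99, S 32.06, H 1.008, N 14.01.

33.713 g

M(Na) = 22.99 g/mol.
M((NH4)2SO4) = 2(14.01) + 8(1.008) + 32.06 + 4(16.00) = 132.144 g/mol.
n(Na) = 35.192 / 22.99 = 1.53075 mol.
Reaction (1): Na→H2 ratio 2:1 ⇒ n(H2) = 0.765376 mol.
Reaction (2): H2→NH3 ratio 3:2 ⇒ n(NH3) = 0.510251 mol.
Reaction (3): NH3→(NH4)2SO4 ratio 2:1 ⇒ n((NH4)2SO4) = 0.255125 mol.
Mass of (NH4)2SO4 = 0.255125 × 132.144 = 33.7133 g.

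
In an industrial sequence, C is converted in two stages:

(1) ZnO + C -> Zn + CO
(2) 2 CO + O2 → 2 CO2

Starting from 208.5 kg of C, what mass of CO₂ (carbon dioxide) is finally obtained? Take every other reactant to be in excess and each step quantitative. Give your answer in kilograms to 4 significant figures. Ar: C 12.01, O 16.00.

M(C) = 12.01 g/mol.
M(CO2) = 12.01 + 2(16.00) = 44.01 g/mol.
208.5 kg = 208500 g.
n(C) = 208500 / 12.01 = 17361 mol.
Step 1 gives a 1:1 ratio of C to CO, so n(CO) = 17361 mol.
In step 2 the CO:CO2 ratio is 2:2, so n(CO2) = 17361 mol.
Mass of CO2 = 17361 × 44.01 = 764040 g = 764.0 kg.

764.0 kg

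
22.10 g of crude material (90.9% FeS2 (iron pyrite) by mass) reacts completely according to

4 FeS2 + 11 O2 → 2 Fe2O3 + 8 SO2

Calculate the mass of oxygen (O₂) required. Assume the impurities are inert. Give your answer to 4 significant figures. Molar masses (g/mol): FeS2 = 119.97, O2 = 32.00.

14.74 g

Mass of pure FeS2 = 22.10 g × 0.909 = 20.089 g.
n(FeS2) = 20.089 g / 119.97 g/mol = 0.16745 mol.
From the equation the FeS2:O2 mole ratio is 4:11, so n(O2) = 0.16745 × 11/4 = 0.46049 mol.
Mass of O2 = 0.46049 mol × 32.00 g/mol = 14.736 g.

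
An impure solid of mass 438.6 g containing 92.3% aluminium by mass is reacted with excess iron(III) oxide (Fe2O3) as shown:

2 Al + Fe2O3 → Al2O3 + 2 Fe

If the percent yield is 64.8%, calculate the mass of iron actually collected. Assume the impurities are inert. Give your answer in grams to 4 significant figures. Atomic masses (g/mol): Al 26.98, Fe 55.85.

Pure Al available = 438.6 g × 0.923 = 404.83 g.
M(Al) = 26.98 g/mol.
M(Fe) = 55.85 g/mol.
n(Al) = 404.83 g / 26.98 g/mol = 15.005 mol.
From the equation the Al:Fe mole ratio is 2:2, so n(Fe) = 15.005 × 2/2 = 15.005 mol.
Mass of Fe = 15.005 mol × 55.85 g/mol = 838.01 g.
Actual mass collected = 838.01 g × 0.648 = 543.03 g.

543.0 g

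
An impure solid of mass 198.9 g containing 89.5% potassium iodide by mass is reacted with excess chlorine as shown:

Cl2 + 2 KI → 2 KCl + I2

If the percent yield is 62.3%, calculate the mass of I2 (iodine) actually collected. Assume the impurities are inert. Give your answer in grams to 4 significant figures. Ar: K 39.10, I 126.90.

Pure KI available = 198.9 g × 0.895 = 178.02 g.
M(KI) = 39.10 + 126.90 = 166.00 g/mol.
M(I2) = 2(126.90) = 253.80 g/mol.
n(KI) = 178.02 g / 166.00 g/mol = 1.0724 mol.
From the equation the KI:I2 mole ratio is 2:1, so n(I2) = 1.0724 × 1/2 = 0.53619 mol.
Mass of I2 = 0.53619 mol × 253.80 g/mol = 136.09 g.
Actual mass collected = 136.09 g × 0.623 = 84.781 g.

84.78 g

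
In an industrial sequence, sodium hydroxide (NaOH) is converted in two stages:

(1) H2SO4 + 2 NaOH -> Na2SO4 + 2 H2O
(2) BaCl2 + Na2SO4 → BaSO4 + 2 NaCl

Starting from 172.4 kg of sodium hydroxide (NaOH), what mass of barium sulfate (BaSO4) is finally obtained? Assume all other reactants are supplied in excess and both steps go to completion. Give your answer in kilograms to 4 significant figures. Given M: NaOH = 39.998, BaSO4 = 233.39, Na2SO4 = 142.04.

503.0 kg

172.4 kg = 172400 g.
n(NaOH) = 172400 / 39.998 = 4310.2 mol.
Step 1 gives a 2:1 ratio of NaOH to Na2SO4, so n(Na2SO4) = 2155.1 mol.
In step 2 the Na2SO4:BaSO4 ratio is 1:1, so n(BaSO4) = 2155.1 mol.
Mass of BaSO4 = 2155.1 × 233.39 = 502980 g = 503.0 kg.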